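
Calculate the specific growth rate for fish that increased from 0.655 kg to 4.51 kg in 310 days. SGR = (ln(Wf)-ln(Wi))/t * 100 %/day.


ln(W_f) = ln(4.51) = 1.5062972
ln(W_i) = ln(0.655) = -0.42312004
ln(W_f) - ln(W_i) = 1.5062972 - -0.42312004 = 1.9294172
SGR = 1.9294172 / 310 * 100 = 0.622393 %/day

0.622393 %/day


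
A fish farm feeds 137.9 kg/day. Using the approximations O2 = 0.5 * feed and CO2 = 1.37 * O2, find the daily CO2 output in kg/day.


O2 = 137.9 * 0.5 = 68.95
CO2 = 68.95 * 1.37 = 94.4615

94.4615 kg/day


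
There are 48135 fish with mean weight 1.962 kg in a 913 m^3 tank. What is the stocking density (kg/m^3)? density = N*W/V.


Total biomass = 48135 fish * 1.962 kg = 94440.87 kg
Density = total biomass / volume = 94440.87 / 913 = 103.44 kg/m^3

103.44 kg/m^3


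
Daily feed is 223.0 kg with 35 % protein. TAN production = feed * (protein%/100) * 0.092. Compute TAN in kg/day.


Protein in feed = 223.0 * 35/100 = 78.05 kg/day
TAN = protein * 0.092 = 78.05 * 0.092 = 7.1806 kg/day

7.1806 kg/day


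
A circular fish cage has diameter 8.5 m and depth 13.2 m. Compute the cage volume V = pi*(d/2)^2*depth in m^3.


r = d/2 = 8.5/2 = 4.25 m
Base area = pi*r^2 = pi*4.25^2 = 56.745017 m^2
Volume = 56.745017 * 13.2 = 749.034 m^3

749.034 m^3


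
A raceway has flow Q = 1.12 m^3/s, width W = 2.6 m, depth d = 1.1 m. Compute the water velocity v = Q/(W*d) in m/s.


Cross-sectional area = W * d = 2.6 * 1.1 = 2.86 m^2
Velocity = Q / A = 1.12 / 2.86 = 0.391608 m/s

0.391608 m/s


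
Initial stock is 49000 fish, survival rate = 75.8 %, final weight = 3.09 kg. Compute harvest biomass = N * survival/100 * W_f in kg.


Survivors = 49000 * 75.8/100 = 37142 fish
Harvest biomass = survivors * W_f = 37142 * 3.09 = 114768.78 kg

114768.78 kg


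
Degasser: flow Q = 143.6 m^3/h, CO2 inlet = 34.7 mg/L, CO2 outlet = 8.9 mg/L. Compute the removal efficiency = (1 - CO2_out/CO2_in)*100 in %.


CO2_out / CO2_in = 8.9 / 34.7 = 0.25648415
Fraction remaining = 0.25648415
efficiency = (1 - 0.25648415) * 100 = 74.3516 %

74.3516 %


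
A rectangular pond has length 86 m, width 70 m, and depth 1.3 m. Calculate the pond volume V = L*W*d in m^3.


Base area = L * W = 86 * 70 = 6020 m^2
Volume = area * depth = 6020 * 1.3 = 7826 m^3

7826 m^3


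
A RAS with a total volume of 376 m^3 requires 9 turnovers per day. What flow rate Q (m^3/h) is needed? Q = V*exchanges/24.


Daily recirculation volume = 376 m^3 * 9 = 3384 m^3/day
Flow rate Q = daily volume / 24 h = 3384 / 24 = 141 m^3/h

141 m^3/h


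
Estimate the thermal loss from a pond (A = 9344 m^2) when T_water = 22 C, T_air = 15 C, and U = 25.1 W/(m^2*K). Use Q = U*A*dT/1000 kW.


Temperature difference dT = 22 - 15 = 7 K
Heat loss (W) = U * A * dT = 25.1 * 9344 * 7 = 1641740.8 W
Convert to kW: 1641740.8 / 1000 = 1641.7408 kW

1641.7408 kW


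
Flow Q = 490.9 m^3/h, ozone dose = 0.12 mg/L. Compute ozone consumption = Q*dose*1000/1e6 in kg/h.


O3 demand (mg/h) = Q * dose * 1000 = 490.9 * 0.12 * 1000 = 58908 mg/h
Convert mg to kg: 58908 / 1e6 = 0.058908 kg/h

0.058908 kg/h


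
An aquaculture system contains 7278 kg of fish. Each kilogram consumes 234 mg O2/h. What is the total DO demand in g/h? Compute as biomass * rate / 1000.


Total O2 consumption (mg/h) = 7278 kg * 234 mg/(kg*h) = 1703052 mg/h
Convert to g/h: 1703052 / 1000 = 1703.052 g/h

1703.052 g/h


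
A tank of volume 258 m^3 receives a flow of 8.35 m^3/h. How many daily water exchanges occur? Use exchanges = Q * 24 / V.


Daily flow volume = 8.35 m^3/h * 24 h = 200.4 m^3/day
Exchanges = daily flow / tank volume = 200.4 / 258 = 0.776744 exchanges/day

0.776744 exchanges/day


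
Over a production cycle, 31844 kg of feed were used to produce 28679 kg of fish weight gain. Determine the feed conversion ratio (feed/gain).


FCR = feed consumed / weight gained
FCR = 31844 kg / 28679 kg = 1.11036

1.11036


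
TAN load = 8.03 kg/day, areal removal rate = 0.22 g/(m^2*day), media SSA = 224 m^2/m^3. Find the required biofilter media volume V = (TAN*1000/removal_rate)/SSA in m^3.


A = 8.03*1000 / 0.22 = 36500 m^2
V = 36500 / 224 = 162.946

162.946 m^3


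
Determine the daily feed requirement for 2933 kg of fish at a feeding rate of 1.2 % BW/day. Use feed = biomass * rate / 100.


Feeding rate fraction = 1.2% / 100 = 0.012
Daily feed = 2933 kg * 0.012 = 35.196 kg/day

35.196 kg/day


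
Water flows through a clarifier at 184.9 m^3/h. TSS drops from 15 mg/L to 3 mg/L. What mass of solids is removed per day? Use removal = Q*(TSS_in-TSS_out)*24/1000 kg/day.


Concentration drop: TSS_in - TSS_out = 15 - 3 = 12 mg/L
Hourly solids removed = Q * dTSS = 184.9 m^3/h * 12 mg/L = 2218.8 g/h  (m^3/h * mg/L = g/h)
Daily solids removed = 2218.8 * 24 = 53251.2 g/day
Convert g to kg: 53251.2 / 1000 = 53.2512 kg/day

53.2512 kg/day


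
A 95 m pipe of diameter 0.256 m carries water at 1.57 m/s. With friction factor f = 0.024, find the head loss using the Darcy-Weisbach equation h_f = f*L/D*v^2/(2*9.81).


v^2 = 1.57^2 = 2.4649 m^2/s^2
L/D = 95/0.256 = 371.09375
h_f = f*(L/D)*v^2/(2g) = 0.024 * 371.09375 * 2.4649 / 19.62 = 1.11891 m

1.11891 m


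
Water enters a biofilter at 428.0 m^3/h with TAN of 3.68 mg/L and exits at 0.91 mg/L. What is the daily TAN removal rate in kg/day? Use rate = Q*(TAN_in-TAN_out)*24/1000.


Concentration drop: TAN_in - TAN_out = 3.68 - 0.91 = 2.77 mg/L
Hourly TAN removed = Q * dTAN = 428.0 m^3/h * 2.77 mg/L = 1185.56 g/h  (m^3/h * mg/L = g/h)
Daily TAN removed = 1185.56 * 24 = 28453.44 g/day
Convert to kg/day: 28453.44 / 1000 = 28.45344 kg/day

28.45344 kg/day


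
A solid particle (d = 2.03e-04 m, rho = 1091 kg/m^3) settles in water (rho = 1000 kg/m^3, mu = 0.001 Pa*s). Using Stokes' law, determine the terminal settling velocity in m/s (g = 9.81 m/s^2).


Density difference: rho_p - rho_f = 1091 - 1000 = 91 kg/m^3
d^2 = (2.03e-04)^2 = 4.1209e-08 m^2
Numerator = (rho_p - rho_f) * g * d^2 = 91 * 9.81 * 4.1209e-08 = 3.6787686e-05
Denominator = 18 * mu = 18 * 0.001 = 0.018
v_s = 3.6787686e-05 / 0.018 = 0.00204376 m/s
Check: Re = rho_f * v_s * d / mu = 1000 * 0.00204376 * 2.03e-04 / 0.001 = 0.415 < 1, so Stokes' law applies.

0.00204376 m/s


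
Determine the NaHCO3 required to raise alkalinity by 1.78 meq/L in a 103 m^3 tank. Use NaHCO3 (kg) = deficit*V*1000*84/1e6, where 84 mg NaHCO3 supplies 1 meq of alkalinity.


Tank volume in L = 103 m^3 * 1000 = 103000 L
Total meq required = 1.78 meq/L * 103000 L = 183340 meq
NaHCO3 mass = 183340 meq * 84 mg/meq / 1e6 = 15.4006 kg

15.4006 kg


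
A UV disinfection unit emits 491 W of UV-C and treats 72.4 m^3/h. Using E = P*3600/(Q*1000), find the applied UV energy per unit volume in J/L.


Energy delivered per hour = 491 W * 3600 s = 1767600 J/h
Volume treated per hour = 72.4 m^3/h * 1000 = 72400 L/h
dose = 1767600 / 72400 = 24.4144 J/L

24.4144 J/L


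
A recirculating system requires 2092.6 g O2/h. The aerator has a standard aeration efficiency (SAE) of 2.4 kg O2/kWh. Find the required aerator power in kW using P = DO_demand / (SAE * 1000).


SAE in g O2/kWh = 2.4 * 1000 = 2400 g/kWh
P = DO_demand / SAE_g = 2092.6 / 2400 = 0.871917 kW

0.871917 kW


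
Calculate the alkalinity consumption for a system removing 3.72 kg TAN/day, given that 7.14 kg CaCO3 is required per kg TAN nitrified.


Alkalinity factor: 7.14 kg CaCO3 consumed per kg TAN nitrified
alk = 3.72 kg TAN * 7.14 = 26.5608 kg CaCO3/day

26.5608 kg CaCO3/day


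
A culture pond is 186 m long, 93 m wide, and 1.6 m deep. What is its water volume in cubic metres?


Base area = L * W = 186 * 93 = 17298 m^2
Volume = area * depth = 17298 * 1.6 = 27676.8 m^3

27676.8 m^3


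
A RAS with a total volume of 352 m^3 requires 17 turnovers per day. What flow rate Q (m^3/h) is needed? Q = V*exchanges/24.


Daily recirculation volume = 352 m^3 * 17 = 5984 m^3/day
Flow rate Q = daily volume / 24 h = 5984 / 24 = 249.333 m^3/h

249.333 m^3/h


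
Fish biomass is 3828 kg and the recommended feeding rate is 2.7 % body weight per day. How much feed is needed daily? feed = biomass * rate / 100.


Feeding rate fraction = 2.7% / 100 = 0.027
Daily feed = 3828 kg * 0.027 = 103.356 kg/day

103.356 kg/day


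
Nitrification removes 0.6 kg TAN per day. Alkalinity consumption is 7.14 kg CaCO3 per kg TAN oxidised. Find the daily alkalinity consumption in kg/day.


Alkalinity factor: 7.14 kg CaCO3 consumed per kg TAN nitrified
alk = 0.6 kg TAN * 7.14 = 4.284 kg CaCO3/day

4.284 kg CaCO3/day


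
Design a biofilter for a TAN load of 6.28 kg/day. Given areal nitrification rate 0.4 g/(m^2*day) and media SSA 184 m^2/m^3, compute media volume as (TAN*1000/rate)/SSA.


A = 6.28*1000 / 0.4 = 15700 m^2
V = 15700 / 184 = 85.3261

85.3261 m^3


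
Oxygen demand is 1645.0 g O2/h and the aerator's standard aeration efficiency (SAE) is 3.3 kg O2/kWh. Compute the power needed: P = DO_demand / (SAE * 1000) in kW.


SAE in g O2/kWh = 3.3 * 1000 = 3300 g/kWh
P = DO_demand / SAE_g = 1645.0 / 3300 = 0.498485 kW

0.498485 kW


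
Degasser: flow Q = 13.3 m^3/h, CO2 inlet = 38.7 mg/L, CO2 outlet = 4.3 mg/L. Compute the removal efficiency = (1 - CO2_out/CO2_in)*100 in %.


CO2_out / CO2_in = 4.3 / 38.7 = 0.11111111
Fraction remaining = 0.11111111
efficiency = (1 - 0.11111111) * 100 = 88.8889 %

88.8889 %


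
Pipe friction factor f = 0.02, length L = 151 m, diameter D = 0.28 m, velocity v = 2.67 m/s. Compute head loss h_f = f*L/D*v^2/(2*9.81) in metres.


v^2 = 2.67^2 = 7.1289 m^2/s^2
L/D = 151/0.28 = 539.28571
h_f = f*(L/D)*v^2/(2g) = 0.02 * 539.28571 * 7.1289 / 19.62 = 3.91897 m

3.91897 m


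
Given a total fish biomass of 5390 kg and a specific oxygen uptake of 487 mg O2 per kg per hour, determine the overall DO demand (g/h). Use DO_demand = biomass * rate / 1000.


Total O2 consumption (mg/h) = 5390 kg * 487 mg/(kg*h) = 2624930 mg/h
Convert to g/h: 2624930 / 1000 = 2624.93 g/h

2624.93 g/h


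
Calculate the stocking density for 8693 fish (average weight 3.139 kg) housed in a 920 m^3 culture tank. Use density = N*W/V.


Total biomass = 8693 fish * 3.139 kg = 27287.327 kg
Density = total biomass / volume = 27287.327 / 920 = 29.6601 kg/m^3

29.6601 kg/m^3


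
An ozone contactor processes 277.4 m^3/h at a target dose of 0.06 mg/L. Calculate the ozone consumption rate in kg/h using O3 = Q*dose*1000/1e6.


O3 demand (mg/h) = Q * dose * 1000 = 277.4 * 0.06 * 1000 = 16644 mg/h
Convert mg to kg: 16644 / 1e6 = 0.016644 kg/h

0.016644 kg/h


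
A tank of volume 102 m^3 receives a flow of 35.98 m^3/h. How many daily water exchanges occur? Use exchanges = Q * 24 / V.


Daily flow volume = 35.98 m^3/h * 24 h = 863.52 m^3/day
Exchanges = daily flow / tank volume = 863.52 / 102 = 8.46588 exchanges/day

8.46588 exchanges/day


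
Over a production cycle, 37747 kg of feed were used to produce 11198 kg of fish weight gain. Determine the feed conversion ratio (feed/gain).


FCR = feed consumed / weight gained
FCR = 37747 kg / 11198 kg = 3.37087

3.37087


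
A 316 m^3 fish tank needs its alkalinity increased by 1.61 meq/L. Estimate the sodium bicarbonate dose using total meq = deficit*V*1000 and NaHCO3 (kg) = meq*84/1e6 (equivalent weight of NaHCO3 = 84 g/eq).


Tank volume in L = 316 m^3 * 1000 = 316000 L
Total meq required = 1.61 meq/L * 316000 L = 508760 meq
NaHCO3 mass = 508760 meq * 84 mg/meq / 1e6 = 42.7358 kg

42.7358 kg


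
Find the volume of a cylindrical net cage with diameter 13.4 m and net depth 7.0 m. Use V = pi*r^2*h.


r = d/2 = 13.4/2 = 6.7 m
Base area = pi*r^2 = pi*6.7^2 = 141.02609 m^2
Volume = 141.02609 * 7.0 = 987.183 m^3

987.183 m^3


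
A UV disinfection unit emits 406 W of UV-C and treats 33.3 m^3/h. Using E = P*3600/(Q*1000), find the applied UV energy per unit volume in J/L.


Energy delivered per hour = 406 W * 3600 s = 1461600 J/h
Volume treated per hour = 33.3 m^3/h * 1000 = 33300 L/h
dose = 1461600 / 33300 = 43.8919 J/L

43.8919 J/L


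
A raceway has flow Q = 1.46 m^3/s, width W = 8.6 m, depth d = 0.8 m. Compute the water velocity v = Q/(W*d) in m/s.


Cross-sectional area = W * d = 8.6 * 0.8 = 6.88 m^2
Velocity = Q / A = 1.46 / 6.88 = 0.212209 m/s

0.212209 m/s


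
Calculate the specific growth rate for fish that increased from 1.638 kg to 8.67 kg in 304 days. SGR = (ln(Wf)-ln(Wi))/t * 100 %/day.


ln(W_f) = ln(8.67) = 2.1598688
ln(W_i) = ln(1.638) = 0.49347599
ln(W_f) - ln(W_i) = 2.1598688 - 0.49347599 = 1.6663928
SGR = 1.6663928 / 304 * 100 = 0.548156 %/day

0.548156 %/day


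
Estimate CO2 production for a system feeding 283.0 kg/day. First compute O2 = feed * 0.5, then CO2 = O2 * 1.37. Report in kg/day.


O2 = 283.0 * 0.5 = 141.5
CO2 = 141.5 * 1.37 = 193.855

193.855 kg/day


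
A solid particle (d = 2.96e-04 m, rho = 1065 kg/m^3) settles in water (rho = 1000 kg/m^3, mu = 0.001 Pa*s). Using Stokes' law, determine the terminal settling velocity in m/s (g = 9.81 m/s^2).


Density difference: rho_p - rho_f = 1065 - 1000 = 65 kg/m^3
d^2 = (2.96e-04)^2 = 8.7616e-08 m^2
Numerator = (rho_p - rho_f) * g * d^2 = 65 * 9.81 * 8.7616e-08 = 5.5868342e-05
Denominator = 18 * mu = 18 * 0.001 = 0.018
v_s = 5.5868342e-05 / 0.018 = 0.0031038 m/s
Check: Re = rho_f * v_s * d / mu = 1000 * 0.0031038 * 2.96e-04 / 0.001 = 0.919 < 1, so Stokes' law applies.

0.0031038 m/s


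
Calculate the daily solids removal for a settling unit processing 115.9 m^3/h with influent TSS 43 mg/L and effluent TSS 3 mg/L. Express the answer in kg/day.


Concentration drop: TSS_in - TSS_out = 43 - 3 = 40 mg/L
Hourly solids removed = Q * dTSS = 115.9 m^3/h * 40 mg/L = 4636 g/h  (m^3/h * mg/L = g/h)
Daily solids removed = 4636 * 24 = 111264 g/day
Convert g to kg: 111264 / 1000 = 111.264 kg/day

111.264 kg/day


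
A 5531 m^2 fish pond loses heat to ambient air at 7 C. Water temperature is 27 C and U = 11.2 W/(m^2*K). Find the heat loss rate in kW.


Temperature difference dT = 27 - 7 = 20 K
Heat loss (W) = U * A * dT = 11.2 * 5531 * 20 = 1238944 W
Convert to kW: 1238944 / 1000 = 1238.944 kW

1238.944 kW


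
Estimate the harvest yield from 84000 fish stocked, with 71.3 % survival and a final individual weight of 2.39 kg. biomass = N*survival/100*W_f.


Survivors = 84000 * 71.3/100 = 59892 fish
Harvest biomass = survivors * W_f = 59892 * 2.39 = 143141.88 kg

143141.88 kg


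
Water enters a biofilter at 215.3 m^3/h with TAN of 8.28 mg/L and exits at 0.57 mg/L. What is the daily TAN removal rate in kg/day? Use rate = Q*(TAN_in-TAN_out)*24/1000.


Concentration drop: TAN_in - TAN_out = 8.28 - 0.57 = 7.71 mg/L
Hourly TAN removed = Q * dTAN = 215.3 m^3/h * 7.71 mg/L = 1659.963 g/h  (m^3/h * mg/L = g/h)
Daily TAN removed = 1659.963 * 24 = 39839.112 g/day
Convert to kg/day: 39839.112 / 1000 = 39.839112 kg/day

39.839112 kg/day


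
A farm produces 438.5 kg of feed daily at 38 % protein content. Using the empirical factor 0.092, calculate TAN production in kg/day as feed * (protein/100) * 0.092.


Protein in feed = 438.5 * 38/100 = 166.63 kg/day
TAN = protein * 0.092 = 166.63 * 0.092 = 15.32996 kg/day

15.32996 kg/day


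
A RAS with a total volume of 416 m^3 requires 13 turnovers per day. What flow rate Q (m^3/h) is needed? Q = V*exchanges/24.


Daily recirculation volume = 416 m^3 * 13 = 5408 m^3/day
Flow rate Q = daily volume / 24 h = 5408 / 24 = 225.333 m^3/h

225.333 m^3/h


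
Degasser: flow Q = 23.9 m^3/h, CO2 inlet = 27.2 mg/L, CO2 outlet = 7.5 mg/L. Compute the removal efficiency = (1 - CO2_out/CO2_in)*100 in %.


CO2_out / CO2_in = 7.5 / 27.2 = 0.27573529
Fraction remaining = 0.27573529
efficiency = (1 - 0.27573529) * 100 = 72.4265 %

72.4265 %


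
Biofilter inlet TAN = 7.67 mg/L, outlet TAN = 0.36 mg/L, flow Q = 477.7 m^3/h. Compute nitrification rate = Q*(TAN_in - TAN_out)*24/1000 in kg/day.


Concentration drop: TAN_in - TAN_out = 7.67 - 0.36 = 7.31 mg/L
Hourly TAN removed = Q * dTAN = 477.7 m^3/h * 7.31 mg/L = 3491.987 g/h  (m^3/h * mg/L = g/h)
Daily TAN removed = 3491.987 * 24 = 83807.688 g/day
Convert to kg/day: 83807.688 / 1000 = 83.807688 kg/day

83.807688 kg/day


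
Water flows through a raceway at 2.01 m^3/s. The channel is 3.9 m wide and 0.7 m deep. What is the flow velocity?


Cross-sectional area = W * d = 3.9 * 0.7 = 2.73 m^2
Velocity = Q / A = 2.01 / 2.73 = 0.736264 m/s

0.736264 m/s


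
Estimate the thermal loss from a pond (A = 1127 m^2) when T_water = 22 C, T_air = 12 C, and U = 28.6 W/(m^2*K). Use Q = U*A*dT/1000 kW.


Temperature difference dT = 22 - 12 = 10 K
Heat loss (W) = U * A * dT = 28.6 * 1127 * 10 = 322322 W
Convert to kW: 322322 / 1000 = 322.322 kW

322.322 kW


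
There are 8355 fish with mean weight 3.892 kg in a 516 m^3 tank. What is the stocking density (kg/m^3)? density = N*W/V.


Total biomass = 8355 fish * 3.892 kg = 32517.66 kg
Density = total biomass / volume = 32517.66 / 516 = 63.0187 kg/m^3

63.0187 kg/m^3


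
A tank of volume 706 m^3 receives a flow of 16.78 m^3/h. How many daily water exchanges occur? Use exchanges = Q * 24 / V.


Daily flow volume = 16.78 m^3/h * 24 h = 402.72 m^3/day
Exchanges = daily flow / tank volume = 402.72 / 706 = 0.570425 exchanges/day

0.570425 exchanges/day


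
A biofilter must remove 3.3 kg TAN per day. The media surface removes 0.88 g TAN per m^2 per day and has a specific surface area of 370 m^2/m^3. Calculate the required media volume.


A = 3.3*1000 / 0.88 = 3750 m^2
V = 3750 / 370 = 10.1351

10.1351 m^3


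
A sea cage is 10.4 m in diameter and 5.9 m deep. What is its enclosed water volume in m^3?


r = d/2 = 10.4/2 = 5.2 m
Base area = pi*r^2 = pi*5.2^2 = 84.948665 m^2
Volume = 84.948665 * 5.9 = 501.197 m^3

501.197 m^3


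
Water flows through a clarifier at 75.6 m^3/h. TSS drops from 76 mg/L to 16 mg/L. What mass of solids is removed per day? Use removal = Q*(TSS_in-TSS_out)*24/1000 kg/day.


Concentration drop: TSS_in - TSS_out = 76 - 16 = 60 mg/L
Hourly solids removed = Q * dTSS = 75.6 m^3/h * 60 mg/L = 4536 g/h  (m^3/h * mg/L = g/h)
Daily solids removed = 4536 * 24 = 108864 g/day
Convert g to kg: 108864 / 1000 = 108.864 kg/day

108.864 kg/day


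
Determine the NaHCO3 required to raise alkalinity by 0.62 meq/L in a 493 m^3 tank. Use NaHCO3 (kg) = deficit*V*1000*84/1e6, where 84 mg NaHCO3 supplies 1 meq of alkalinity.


Tank volume in L = 493 m^3 * 1000 = 493000 L
Total meq required = 0.62 meq/L * 493000 L = 305660 meq
NaHCO3 mass = 305660 meq * 84 mg/meq / 1e6 = 25.6754 kg

25.6754 kg


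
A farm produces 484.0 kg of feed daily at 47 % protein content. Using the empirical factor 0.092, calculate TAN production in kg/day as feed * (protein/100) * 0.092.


Protein in feed = 484.0 * 47/100 = 227.48 kg/day
TAN = protein * 0.092 = 227.48 * 0.092 = 20.92816 kg/day

20.92816 kg/day


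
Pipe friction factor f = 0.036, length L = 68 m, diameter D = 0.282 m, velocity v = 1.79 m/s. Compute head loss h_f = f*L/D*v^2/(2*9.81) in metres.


v^2 = 1.79^2 = 3.2041 m^2/s^2
L/D = 68/0.282 = 241.13475
h_f = f*(L/D)*v^2/(2g) = 0.036 * 241.13475 * 3.2041 / 19.62 = 1.41765 m

1.41765 m


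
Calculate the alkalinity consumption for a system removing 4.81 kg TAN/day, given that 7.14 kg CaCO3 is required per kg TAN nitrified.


Alkalinity factor: 7.14 kg CaCO3 consumed per kg TAN nitrified
alk = 4.81 kg TAN * 7.14 = 34.3434 kg CaCO3/day

34.3434 kg CaCO3/day


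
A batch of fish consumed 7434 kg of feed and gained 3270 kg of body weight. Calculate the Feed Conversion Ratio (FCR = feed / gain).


FCR = feed consumed / weight gained
FCR = 7434 kg / 3270 kg = 2.27339

2.27339


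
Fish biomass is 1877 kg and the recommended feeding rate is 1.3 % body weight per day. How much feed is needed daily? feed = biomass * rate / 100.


Feeding rate fraction = 1.3% / 100 = 0.013
Daily feed = 1877 kg * 0.013 = 24.401 kg/day

24.401 kg/day


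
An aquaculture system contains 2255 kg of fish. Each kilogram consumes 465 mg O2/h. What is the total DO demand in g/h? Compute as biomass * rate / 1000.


Total O2 consumption (mg/h) = 2255 kg * 465 mg/(kg*h) = 1048575 mg/h
Convert to g/h: 1048575 / 1000 = 1048.575 g/h

1048.575 g/h


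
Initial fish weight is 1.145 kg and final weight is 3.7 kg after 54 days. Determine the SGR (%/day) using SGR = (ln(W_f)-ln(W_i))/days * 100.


ln(W_f) = ln(3.7) = 1.3083328
ln(W_i) = ln(1.145) = 0.13540464
ln(W_f) - ln(W_i) = 1.3083328 - 0.13540464 = 1.1729282
SGR = 1.1729282 / 54 * 100 = 2.17209 %/day

2.17209 %/day


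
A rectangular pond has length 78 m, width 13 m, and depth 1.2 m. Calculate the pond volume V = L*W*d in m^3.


Base area = L * W = 78 * 13 = 1014 m^2
Volume = area * depth = 1014 * 1.2 = 1216.8 m^3

1216.8 m^3


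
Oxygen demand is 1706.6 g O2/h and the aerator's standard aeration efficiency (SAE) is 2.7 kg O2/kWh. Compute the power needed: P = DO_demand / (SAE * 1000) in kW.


SAE in g O2/kWh = 2.7 * 1000 = 2700 g/kWh
P = DO_demand / SAE_g = 1706.6 / 2700 = 0.632074 kW

0.632074 kW


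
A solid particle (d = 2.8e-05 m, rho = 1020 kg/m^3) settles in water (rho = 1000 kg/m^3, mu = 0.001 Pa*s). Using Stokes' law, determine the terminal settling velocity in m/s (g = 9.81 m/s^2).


Density difference: rho_p - rho_f = 1020 - 1000 = 20 kg/m^3
d^2 = (2.8e-05)^2 = 7.84e-10 m^2
Numerator = (rho_p - rho_f) * g * d^2 = 20 * 9.81 * 7.84e-10 = 1.538208e-07
Denominator = 18 * mu = 18 * 0.001 = 0.018
v_s = 1.538208e-07 / 0.018 = 8.5456e-06 m/s
Check: Re = rho_f * v_s * d / mu = 1000 * 8.5456e-06 * 2.8e-05 / 0.001 = 2.39e-04 < 1, so Stokes' law applies.

8.5456e-06 m/s


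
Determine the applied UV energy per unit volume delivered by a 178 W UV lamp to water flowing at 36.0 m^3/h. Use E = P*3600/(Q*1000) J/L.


Energy delivered per hour = 178 W * 3600 s = 640800 J/h
Volume treated per hour = 36.0 m^3/h * 1000 = 36000 L/h
dose = 640800 / 36000 = 17.8 J/L

17.8 J/L


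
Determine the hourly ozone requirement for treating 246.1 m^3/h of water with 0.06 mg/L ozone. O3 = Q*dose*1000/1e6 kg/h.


O3 demand (mg/h) = Q * dose * 1000 = 246.1 * 0.06 * 1000 = 14766 mg/h
Convert mg to kg: 14766 / 1e6 = 0.014766 kg/h

0.014766 kg/h


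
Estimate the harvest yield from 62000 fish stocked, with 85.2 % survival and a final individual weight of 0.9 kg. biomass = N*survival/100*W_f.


Survivors = 62000 * 85.2/100 = 52824 fish
Harvest biomass = survivors * W_f = 52824 * 0.9 = 47541.6 kg

47541.6 kg


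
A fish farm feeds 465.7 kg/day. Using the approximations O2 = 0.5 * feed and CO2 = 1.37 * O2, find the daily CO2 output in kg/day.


O2 = 465.7 * 0.5 = 232.85
CO2 = 232.85 * 1.37 = 319.0045

319.0045 kg/day


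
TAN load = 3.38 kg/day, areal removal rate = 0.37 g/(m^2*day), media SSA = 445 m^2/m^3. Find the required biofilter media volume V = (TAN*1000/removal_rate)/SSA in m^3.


A = 3.38*1000 / 0.37 = 9135.1351 m^2
V = 9135.1351 / 445 = 20.5284

20.5284 m^3


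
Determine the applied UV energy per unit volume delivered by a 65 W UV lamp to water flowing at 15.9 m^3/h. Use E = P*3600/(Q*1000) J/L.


Energy delivered per hour = 65 W * 3600 s = 234000 J/h
Volume treated per hour = 15.9 m^3/h * 1000 = 15900 L/h
dose = 234000 / 15900 = 14.717 J/L

14.717 J/L


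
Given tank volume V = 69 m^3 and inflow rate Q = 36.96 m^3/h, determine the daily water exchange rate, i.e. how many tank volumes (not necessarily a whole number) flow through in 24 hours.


Daily flow volume = 36.96 m^3/h * 24 h = 887.04 m^3/day
Exchanges = daily flow / tank volume = 887.04 / 69 = 12.8557 exchanges/day

12.8557 exchanges/day


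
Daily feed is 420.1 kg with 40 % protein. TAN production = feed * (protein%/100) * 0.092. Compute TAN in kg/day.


Protein in feed = 420.1 * 40/100 = 168.04 kg/day
TAN = protein * 0.092 = 168.04 * 0.092 = 15.45968 kg/day

15.45968 kg/day


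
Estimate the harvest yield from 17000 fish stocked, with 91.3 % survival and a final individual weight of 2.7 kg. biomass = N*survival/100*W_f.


Survivors = 17000 * 91.3/100 = 15521 fish
Harvest biomass = survivors * W_f = 15521 * 2.7 = 41906.7 kg

41906.7 kg


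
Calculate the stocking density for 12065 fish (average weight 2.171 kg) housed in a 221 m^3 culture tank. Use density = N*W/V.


Total biomass = 12065 fish * 2.171 kg = 26193.115 kg
Density = total biomass / volume = 26193.115 / 221 = 118.521 kg/m^3

118.521 kg/m^3


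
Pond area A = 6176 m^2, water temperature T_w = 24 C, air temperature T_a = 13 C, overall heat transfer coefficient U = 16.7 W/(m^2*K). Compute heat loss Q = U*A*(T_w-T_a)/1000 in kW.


Temperature difference dT = 24 - 13 = 11 K
Heat loss (W) = U * A * dT = 16.7 * 6176 * 11 = 1134531.2 W
Convert to kW: 1134531.2 / 1000 = 1134.5312 kW

1134.5312 kW


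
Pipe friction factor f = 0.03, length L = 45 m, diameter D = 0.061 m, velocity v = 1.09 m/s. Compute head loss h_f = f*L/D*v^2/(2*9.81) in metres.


v^2 = 1.09^2 = 1.1881 m^2/s^2
L/D = 45/0.061 = 737.70492
h_f = f*(L/D)*v^2/(2g) = 0.03 * 737.70492 * 1.1881 / 19.62 = 1.34016 m

1.34016 m


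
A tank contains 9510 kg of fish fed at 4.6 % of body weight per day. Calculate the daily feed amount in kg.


Feeding rate fraction = 4.6% / 100 = 0.046
Daily feed = 9510 kg * 0.046 = 437.46 kg/day

437.46 kg/day


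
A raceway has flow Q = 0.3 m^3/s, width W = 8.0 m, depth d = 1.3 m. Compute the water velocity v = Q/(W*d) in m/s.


Cross-sectional area = W * d = 8.0 * 1.3 = 10.4 m^2
Velocity = Q / A = 0.3 / 10.4 = 0.0288462 m/s

0.0288462 m/s


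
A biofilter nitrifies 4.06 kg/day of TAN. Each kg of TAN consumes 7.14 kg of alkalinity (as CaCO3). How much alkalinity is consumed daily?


Alkalinity factor: 7.14 kg CaCO3 consumed per kg TAN nitrified
alk = 4.06 kg TAN * 7.14 = 28.9884 kg CaCO3/day

28.9884 kg CaCO3/day


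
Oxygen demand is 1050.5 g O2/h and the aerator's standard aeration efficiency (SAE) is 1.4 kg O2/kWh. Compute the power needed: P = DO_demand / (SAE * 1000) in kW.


SAE in g O2/kWh = 1.4 * 1000 = 1400 g/kWh
P = DO_demand / SAE_g = 1050.5 / 1400 = 0.750357 kW

0.750357 kW


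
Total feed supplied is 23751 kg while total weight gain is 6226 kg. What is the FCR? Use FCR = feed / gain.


FCR = feed consumed / weight gained
FCR = 23751 kg / 6226 kg = 3.81481

3.81481


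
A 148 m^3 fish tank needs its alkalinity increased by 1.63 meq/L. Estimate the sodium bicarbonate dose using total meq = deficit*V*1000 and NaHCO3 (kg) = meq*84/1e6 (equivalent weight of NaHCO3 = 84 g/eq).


Tank volume in L = 148 m^3 * 1000 = 148000 L
Total meq required = 1.63 meq/L * 148000 L = 241240 meq
NaHCO3 mass = 241240 meq * 84 mg/meq / 1e6 = 20.2642 kg

20.2642 kg


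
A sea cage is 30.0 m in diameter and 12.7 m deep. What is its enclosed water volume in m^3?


r = d/2 = 30.0/2 = 15 m
Base area = pi*r^2 = pi*15^2 = 706.85835 m^2
Volume = 706.85835 * 12.7 = 8977.1 m^3

8977.1 m^3


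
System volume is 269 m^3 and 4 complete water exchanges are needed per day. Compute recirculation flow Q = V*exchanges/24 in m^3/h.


Daily recirculation volume = 269 m^3 * 4 = 1076 m^3/day
Flow rate Q = daily volume / 24 h = 1076 / 24 = 44.8333 m^3/h

44.8333 m^3/h


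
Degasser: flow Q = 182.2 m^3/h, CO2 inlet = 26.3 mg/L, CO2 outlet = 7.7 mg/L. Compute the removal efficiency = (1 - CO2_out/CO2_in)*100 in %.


CO2_out / CO2_in = 7.7 / 26.3 = 0.29277567
Fraction remaining = 0.29277567
efficiency = (1 - 0.29277567) * 100 = 70.7224 %

70.7224 %


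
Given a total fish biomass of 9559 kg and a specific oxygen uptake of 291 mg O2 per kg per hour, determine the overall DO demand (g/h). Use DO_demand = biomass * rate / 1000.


Total O2 consumption (mg/h) = 9559 kg * 291 mg/(kg*h) = 2781669 mg/h
Convert to g/h: 2781669 / 1000 = 2781.669 g/h

2781.669 g/h


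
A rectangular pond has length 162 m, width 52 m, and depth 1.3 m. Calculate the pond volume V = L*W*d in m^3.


Base area = L * W = 162 * 52 = 8424 m^2
Volume = area * depth = 8424 * 1.3 = 10951.2 m^3

10951.2 m^3


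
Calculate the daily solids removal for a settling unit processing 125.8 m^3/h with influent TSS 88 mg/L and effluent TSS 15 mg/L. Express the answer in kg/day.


Concentration drop: TSS_in - TSS_out = 88 - 15 = 73 mg/L
Hourly solids removed = Q * dTSS = 125.8 m^3/h * 73 mg/L = 9183.4 g/h  (m^3/h * mg/L = g/h)
Daily solids removed = 9183.4 * 24 = 220401.6 g/day
Convert g to kg: 220401.6 / 1000 = 220.4016 kg/day

220.4016 kg/day


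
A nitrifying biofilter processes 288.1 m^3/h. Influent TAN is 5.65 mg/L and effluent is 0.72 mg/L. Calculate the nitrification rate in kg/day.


Concentration drop: TAN_in - TAN_out = 5.65 - 0.72 = 4.93 mg/L
Hourly TAN removed = Q * dTAN = 288.1 m^3/h * 4.93 mg/L = 1420.333 g/h  (m^3/h * mg/L = g/h)
Daily TAN removed = 1420.333 * 24 = 34087.992 g/day
Convert to kg/day: 34087.992 / 1000 = 34.087992 kg/day

34.087992 kg/day


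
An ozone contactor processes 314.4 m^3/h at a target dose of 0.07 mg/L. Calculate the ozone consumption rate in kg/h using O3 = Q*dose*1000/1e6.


O3 demand (mg/h) = Q * dose * 1000 = 314.4 * 0.07 * 1000 = 22008 mg/h
Convert mg to kg: 22008 / 1e6 = 0.022008 kg/h

0.022008 kg/h


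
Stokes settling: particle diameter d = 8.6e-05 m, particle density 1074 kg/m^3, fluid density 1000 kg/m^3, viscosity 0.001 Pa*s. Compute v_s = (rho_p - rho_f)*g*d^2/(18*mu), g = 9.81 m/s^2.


Density difference: rho_p - rho_f = 1074 - 1000 = 74 kg/m^3
d^2 = (8.6e-05)^2 = 7.396e-09 m^2
Numerator = (rho_p - rho_f) * g * d^2 = 74 * 9.81 * 7.396e-09 = 5.3690522e-06
Denominator = 18 * mu = 18 * 0.001 = 0.018
v_s = 5.3690522e-06 / 0.018 = 2.98281e-04 m/s
Check: Re = rho_f * v_s * d / mu = 1000 * 2.98281e-04 * 8.6e-05 / 0.001 = 0.0257 < 1, so Stokes' law applies.

2.98281e-04 m/s


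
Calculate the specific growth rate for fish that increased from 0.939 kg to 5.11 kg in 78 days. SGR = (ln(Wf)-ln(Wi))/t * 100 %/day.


ln(W_f) = ln(5.11) = 1.6311994
ln(W_i) = ln(0.939) = -0.0629398
ln(W_f) - ln(W_i) = 1.6311994 - -0.0629398 = 1.6941392
SGR = 1.6941392 / 78 * 100 = 2.17197 %/day

2.17197 %/day


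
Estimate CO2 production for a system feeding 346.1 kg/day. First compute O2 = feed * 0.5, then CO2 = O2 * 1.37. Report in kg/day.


O2 = 346.1 * 0.5 = 173.05
CO2 = 173.05 * 1.37 = 237.0785

237.0785 kg/day


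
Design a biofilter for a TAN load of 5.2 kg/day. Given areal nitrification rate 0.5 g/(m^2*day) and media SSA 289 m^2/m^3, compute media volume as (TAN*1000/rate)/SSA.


A = 5.2*1000 / 0.5 = 10400 m^2
V = 10400 / 289 = 35.9862

35.9862 m^3


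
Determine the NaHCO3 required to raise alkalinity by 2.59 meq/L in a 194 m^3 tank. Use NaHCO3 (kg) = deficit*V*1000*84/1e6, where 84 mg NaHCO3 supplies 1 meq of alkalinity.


Tank volume in L = 194 m^3 * 1000 = 194000 L
Total meq required = 2.59 meq/L * 194000 L = 502460 meq
NaHCO3 mass = 502460 meq * 84 mg/meq / 1e6 = 42.2066 kg

42.2066 kg


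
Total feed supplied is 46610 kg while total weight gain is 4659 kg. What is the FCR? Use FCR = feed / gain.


FCR = feed consumed / weight gained
FCR = 46610 kg / 4659 kg = 10.0043

10.0043


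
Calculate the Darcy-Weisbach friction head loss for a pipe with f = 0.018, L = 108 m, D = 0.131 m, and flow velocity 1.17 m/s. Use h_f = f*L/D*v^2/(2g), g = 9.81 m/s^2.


v^2 = 1.17^2 = 1.3689 m^2/s^2
L/D = 108/0.131 = 824.42748
h_f = f*(L/D)*v^2/(2g) = 0.018 * 824.42748 * 1.3689 / 19.62 = 1.03538 m

1.03538 m


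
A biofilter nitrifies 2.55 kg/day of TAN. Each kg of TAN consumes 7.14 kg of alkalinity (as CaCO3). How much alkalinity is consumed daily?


Alkalinity factor: 7.14 kg CaCO3 consumed per kg TAN nitrified
alk = 2.55 kg TAN * 7.14 = 18.207 kg CaCO3/day

18.207 kg CaCO3/day


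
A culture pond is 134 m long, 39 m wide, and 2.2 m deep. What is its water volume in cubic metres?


Base area = L * W = 134 * 39 = 5226 m^2
Volume = area * depth = 5226 * 2.2 = 11497.2 m^3

11497.2 m^3


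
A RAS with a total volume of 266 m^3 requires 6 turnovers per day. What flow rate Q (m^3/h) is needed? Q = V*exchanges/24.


Daily recirculation volume = 266 m^3 * 6 = 1596 m^3/day
Flow rate Q = daily volume / 24 h = 1596 / 24 = 66.5 m^3/h

66.5 m^3/h


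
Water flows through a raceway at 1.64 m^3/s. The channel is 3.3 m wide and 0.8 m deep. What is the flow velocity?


Cross-sectional area = W * d = 3.3 * 0.8 = 2.64 m^2
Velocity = Q / A = 1.64 / 2.64 = 0.621212 m/s

0.621212 m/s


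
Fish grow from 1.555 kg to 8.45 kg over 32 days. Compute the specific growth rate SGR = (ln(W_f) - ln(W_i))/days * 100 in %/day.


ln(W_f) = ln(8.45) = 2.1341664
ln(W_i) = ln(1.555) = 0.44147555
ln(W_f) - ln(W_i) = 2.1341664 - 0.44147555 = 1.6926908
SGR = 1.6926908 / 32 * 100 = 5.28966 %/day

5.28966 %/day


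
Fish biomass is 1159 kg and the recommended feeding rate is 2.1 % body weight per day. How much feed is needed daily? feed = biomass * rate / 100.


Feeding rate fraction = 2.1% / 100 = 0.021
Daily feed = 1159 kg * 0.021 = 24.339 kg/day

24.339 kg/day


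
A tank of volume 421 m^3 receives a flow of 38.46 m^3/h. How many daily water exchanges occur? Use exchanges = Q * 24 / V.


Daily flow volume = 38.46 m^3/h * 24 h = 923.04 m^3/day
Exchanges = daily flow / tank volume = 923.04 / 421 = 2.19249 exchanges/day

2.19249 exchanges/day


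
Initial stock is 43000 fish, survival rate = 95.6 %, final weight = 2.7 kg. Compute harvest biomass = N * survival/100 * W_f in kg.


Survivors = 43000 * 95.6/100 = 41108 fish
Harvest biomass = survivors * W_f = 41108 * 2.7 = 110991.6 kg

110991.6 kg


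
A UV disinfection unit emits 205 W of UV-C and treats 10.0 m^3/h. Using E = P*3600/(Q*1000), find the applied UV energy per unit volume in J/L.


Energy delivered per hour = 205 W * 3600 s = 738000 J/h
Volume treated per hour = 10.0 m^3/h * 1000 = 10000 L/h
dose = 738000 / 10000 = 73.8 J/L

73.8 J/L


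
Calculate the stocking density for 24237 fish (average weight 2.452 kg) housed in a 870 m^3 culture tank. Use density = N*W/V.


Total biomass = 24237 fish * 2.452 kg = 59429.124 kg
Density = total biomass / volume = 59429.124 / 870 = 68.3093 kg/m^3

68.3093 kg/m^3


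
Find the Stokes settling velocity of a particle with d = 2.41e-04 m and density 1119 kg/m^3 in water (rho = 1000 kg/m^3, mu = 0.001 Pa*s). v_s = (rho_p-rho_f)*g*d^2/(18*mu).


Density difference: rho_p - rho_f = 1119 - 1000 = 119 kg/m^3
d^2 = (2.41e-04)^2 = 5.8081e-08 m^2
Numerator = (rho_p - rho_f) * g * d^2 = 119 * 9.81 * 5.8081e-08 = 6.7803179e-05
Denominator = 18 * mu = 18 * 0.001 = 0.018
v_s = 6.7803179e-05 / 0.018 = 0.00376684 m/s
Check: Re = rho_f * v_s * d / mu = 1000 * 0.00376684 * 2.41e-04 / 0.001 = 0.908 < 1, so Stokes' law applies.

0.00376684 m/s


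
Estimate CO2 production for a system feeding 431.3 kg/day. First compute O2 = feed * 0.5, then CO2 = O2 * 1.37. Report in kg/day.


O2 = 431.3 * 0.5 = 215.65
CO2 = 215.65 * 1.37 = 295.4405

295.4405 kg/day


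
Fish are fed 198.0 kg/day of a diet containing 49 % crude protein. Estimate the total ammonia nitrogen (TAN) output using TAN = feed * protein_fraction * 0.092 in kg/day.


Protein in feed = 198.0 * 49/100 = 97.02 kg/day
TAN = protein * 0.092 = 97.02 * 0.092 = 8.92584 kg/day

8.92584 kg/day


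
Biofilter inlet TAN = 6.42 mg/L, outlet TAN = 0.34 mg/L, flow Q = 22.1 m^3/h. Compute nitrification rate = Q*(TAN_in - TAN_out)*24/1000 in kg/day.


Concentration drop: TAN_in - TAN_out = 6.42 - 0.34 = 6.08 mg/L
Hourly TAN removed = Q * dTAN = 22.1 m^3/h * 6.08 mg/L = 134.368 g/h  (m^3/h * mg/L = g/h)
Daily TAN removed = 134.368 * 24 = 3224.832 g/day
Convert to kg/day: 3224.832 / 1000 = 3.224832 kg/day

3.224832 kg/day


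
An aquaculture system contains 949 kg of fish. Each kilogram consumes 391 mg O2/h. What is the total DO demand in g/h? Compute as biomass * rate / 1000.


Total O2 consumption (mg/h) = 949 kg * 391 mg/(kg*h) = 371059 mg/h
Convert to g/h: 371059 / 1000 = 371.059 g/h

371.059 g/h


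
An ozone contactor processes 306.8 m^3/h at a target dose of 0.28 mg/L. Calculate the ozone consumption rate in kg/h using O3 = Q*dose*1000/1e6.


O3 demand (mg/h) = Q * dose * 1000 = 306.8 * 0.28 * 1000 = 85904 mg/h
Convert mg to kg: 85904 / 1e6 = 0.085904 kg/h

0.085904 kg/h


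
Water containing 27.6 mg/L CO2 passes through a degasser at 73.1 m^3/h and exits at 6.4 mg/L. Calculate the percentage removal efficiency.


CO2_out / CO2_in = 6.4 / 27.6 = 0.23188406
Fraction remaining = 0.23188406
efficiency = (1 - 0.23188406) * 100 = 76.8116 %

76.8116 %


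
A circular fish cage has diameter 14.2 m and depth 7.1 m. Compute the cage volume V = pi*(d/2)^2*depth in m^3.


r = d/2 = 14.2/2 = 7.1 m
Base area = pi*r^2 = pi*7.1^2 = 158.36769 m^2
Volume = 158.36769 * 7.1 = 1124.41 m^3

1124.41 m^3


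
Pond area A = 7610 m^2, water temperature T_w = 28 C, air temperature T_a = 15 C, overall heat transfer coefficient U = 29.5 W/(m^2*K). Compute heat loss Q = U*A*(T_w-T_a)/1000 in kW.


Temperature difference dT = 28 - 15 = 13 K
Heat loss (W) = U * A * dT = 29.5 * 7610 * 13 = 2918435 W
Convert to kW: 2918435 / 1000 = 2918.435 kW

2918.435 kW


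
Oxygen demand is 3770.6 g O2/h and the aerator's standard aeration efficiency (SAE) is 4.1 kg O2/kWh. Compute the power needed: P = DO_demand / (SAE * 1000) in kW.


SAE in g O2/kWh = 4.1 * 1000 = 4100 g/kWh
P = DO_demand / SAE_g = 3770.6 / 4100 = 0.919659 kW

0.919659 kW


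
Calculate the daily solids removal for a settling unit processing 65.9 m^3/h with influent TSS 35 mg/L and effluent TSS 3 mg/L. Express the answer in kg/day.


Concentration drop: TSS_in - TSS_out = 35 - 3 = 32 mg/L
Hourly solids removed = Q * dTSS = 65.9 m^3/h * 32 mg/L = 2108.8 g/h  (m^3/h * mg/L = g/h)
Daily solids removed = 2108.8 * 24 = 50611.2 g/day
Convert g to kg: 50611.2 / 1000 = 50.6112 kg/day

50.6112 kg/day


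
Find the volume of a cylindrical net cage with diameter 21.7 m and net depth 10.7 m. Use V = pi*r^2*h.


r = d/2 = 21.7/2 = 10.85 m
Base area = pi*r^2 = pi*10.85^2 = 369.83614 m^2
Volume = 369.83614 * 10.7 = 3957.25 m^3

3957.25 m^3


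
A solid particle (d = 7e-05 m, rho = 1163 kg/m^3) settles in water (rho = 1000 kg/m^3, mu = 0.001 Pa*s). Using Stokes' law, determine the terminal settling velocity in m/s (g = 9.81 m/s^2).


Density difference: rho_p - rho_f = 1163 - 1000 = 163 kg/m^3
d^2 = (7e-05)^2 = 4.9e-09 m^2
Numerator = (rho_p - rho_f) * g * d^2 = 163 * 9.81 * 4.9e-09 = 7.835247e-06
Denominator = 18 * mu = 18 * 0.001 = 0.018
v_s = 7.835247e-06 / 0.018 = 4.35291e-04 m/s
Check: Re = rho_f * v_s * d / mu = 1000 * 4.35291e-04 * 7e-05 / 0.001 = 0.0305 < 1, so Stokes' law applies.

4.35291e-04 m/s


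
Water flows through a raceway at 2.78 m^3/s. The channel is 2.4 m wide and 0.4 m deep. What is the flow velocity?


Cross-sectional area = W * d = 2.4 * 0.4 = 0.96 m^2
Velocity = Q / A = 2.78 / 0.96 = 2.89583 m/s

2.89583 m/s


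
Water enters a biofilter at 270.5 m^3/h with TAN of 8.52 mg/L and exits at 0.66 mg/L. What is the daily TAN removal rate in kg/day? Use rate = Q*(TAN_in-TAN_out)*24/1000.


Concentration drop: TAN_in - TAN_out = 8.52 - 0.66 = 7.86 mg/L
Hourly TAN removed = Q * dTAN = 270.5 m^3/h * 7.86 mg/L = 2126.13 g/h  (m^3/h * mg/L = g/h)
Daily TAN removed = 2126.13 * 24 = 51027.12 g/day
Convert to kg/day: 51027.12 / 1000 = 51.02712 kg/day

51.02712 kg/day


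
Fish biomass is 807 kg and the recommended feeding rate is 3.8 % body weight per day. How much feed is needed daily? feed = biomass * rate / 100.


Feeding rate fraction = 3.8% / 100 = 0.038
Daily feed = 807 kg * 0.038 = 30.666 kg/day

30.666 kg/day


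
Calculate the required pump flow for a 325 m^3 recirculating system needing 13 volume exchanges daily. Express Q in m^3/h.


Daily recirculation volume = 325 m^3 * 13 = 4225 m^3/day
Flow rate Q = daily volume / 24 h = 4225 / 24 = 176.042 m^3/h

176.042 m^3/h


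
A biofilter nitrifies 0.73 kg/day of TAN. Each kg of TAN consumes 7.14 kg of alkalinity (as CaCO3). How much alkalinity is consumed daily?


Alkalinity factor: 7.14 kg CaCO3 consumed per kg TAN nitrified
alk = 0.73 kg TAN * 7.14 = 5.2122 kg CaCO3/day

5.2122 kg CaCO3/day
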